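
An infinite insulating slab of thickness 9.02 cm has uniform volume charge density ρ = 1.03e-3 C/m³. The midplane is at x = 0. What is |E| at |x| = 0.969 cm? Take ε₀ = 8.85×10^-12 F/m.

By symmetry E is perpendicular to the slab. A Gaussian pillbox from −0.969 cm to +0.969 cm (face area A) lies entirely within the slab.
Q_enc = ρ·(2x)·A and flux = 2EA, so 2EA = 2ρxA/ε₀ ⇒ E = |ρ|x/ε₀.
E = (1.03×10^-3)(0.00969)/(8.85×10^-12) = 1.13e6 N/C.

|E| ≈ 1.13×10^6 V/m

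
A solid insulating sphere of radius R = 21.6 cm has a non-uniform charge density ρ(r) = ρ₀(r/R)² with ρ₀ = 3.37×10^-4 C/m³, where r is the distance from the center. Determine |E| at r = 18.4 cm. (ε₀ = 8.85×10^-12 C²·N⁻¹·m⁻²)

|E| = 1.02×10^6 V/m

By spherical symmetry E is radial; choose a Gaussian sphere of radius r = 18.4 cm (r < R).
Integrate the density: Q_enc = 4π ∫₀^r ρ₀(r'/R)^2 r'² dr' = 4πρ₀ r^5/(5·R²) = 3.829×10^-6 C.
Gauss's law: E·4πr² = Q_enc/ε₀.
E = |Q_enc|/(4πε₀r²) = (3.829×10^-6)/(4π·8.85×10^-12·(0.184)²) = 1.02×10^6 N/C.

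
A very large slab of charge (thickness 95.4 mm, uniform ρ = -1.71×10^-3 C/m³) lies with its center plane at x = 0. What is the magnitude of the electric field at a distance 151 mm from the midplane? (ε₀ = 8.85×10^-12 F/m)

The point |x| = 151 mm lies outside the slab (half-thickness 0.0477 m). A symmetric pillbox spanning the full slab encloses Q_enc = ρ·d·A.
Flux = 2EA ⇒ E = |ρ|d/(2ε₀), independent of distance outside.
E = (1.71e-3)(0.0954)/(2·8.85×10^-12) = 9.22e6 N/C.

|E| ≈ 9.22×10^6 N/C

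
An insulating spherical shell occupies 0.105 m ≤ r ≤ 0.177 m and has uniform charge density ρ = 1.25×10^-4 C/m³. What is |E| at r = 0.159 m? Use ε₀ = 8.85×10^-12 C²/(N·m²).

Use a concentric Gaussian sphere at r = 0.159 m (within the shell material, 0.105 m < r < 0.177 m).
Only the shell between 0.105 m and r is enclosed: Q_enc = ρ·(4π/3)(r³ − a³) = (1.25×10^-4)·(4π/3)·((0.159)³ − (0.105)³) = 1.499e-6 C.
By Gauss's law, ∮E·dA = E·4πr² = Q_enc/ε₀.
E = |Q_enc|/(4πε₀r²) = (1.499×10^-6)/(4π·8.85×10^-12·(0.159)²) = 5.33e5 N/C.

|E| ≈ 5.33e5 N/C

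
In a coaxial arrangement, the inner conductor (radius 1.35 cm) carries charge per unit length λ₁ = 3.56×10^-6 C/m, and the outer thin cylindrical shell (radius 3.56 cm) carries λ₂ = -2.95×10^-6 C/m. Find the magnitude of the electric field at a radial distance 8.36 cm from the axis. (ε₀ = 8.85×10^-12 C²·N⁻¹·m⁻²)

|E| = 1.31×10^5 V/m

Choose a coaxial cylinder of radius r = 8.36 cm (arbitrary length L) as the Gaussian surface (r > 3.56 cm, enclosing both).
λ_enc = λ₁ + λ₂ = (3.56e-6) + (-2.95×10^-6) = 6.10×10^-7 C/m.
Applying ∮E·dA = Q_enc/ε₀ with the end caps contributing no flux:
E = |λ_enc|/(2πε₀r) = (6.10e-7)/(2π·8.85×10^-12·0.0836) = 1.31×10^5 N/C.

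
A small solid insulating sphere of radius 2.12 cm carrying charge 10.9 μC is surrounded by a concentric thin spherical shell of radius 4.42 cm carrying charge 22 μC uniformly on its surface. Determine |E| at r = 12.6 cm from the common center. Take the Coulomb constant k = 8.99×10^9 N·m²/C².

|E| = 1.86×10^7 N/C

Symmetry ⇒ E = E(r) r̂. Gaussian sphere of radius r = 12.6 cm (r > 4.42 cm, enclosing both).
Q_enc = (10.9 μC) + (22 μC) = 3.29e-5 C.
Since E is radial and uniform over the Gaussian sphere, Φ = E·4πr² = Q_enc/ε₀.
E = k|Q_enc|/r² = (8.99×10^9)(3.29×10^-5)/(0.126)² = 1.86×10^7 N/C.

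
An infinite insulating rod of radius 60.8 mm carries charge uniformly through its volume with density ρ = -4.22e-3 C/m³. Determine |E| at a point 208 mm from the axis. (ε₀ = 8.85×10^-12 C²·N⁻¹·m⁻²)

Choose a coaxial cylinder of radius r = 208 mm (arbitrary length L) as the Gaussian surface (r > 60.8 mm, full cross-section enclosed).
λ_enc = ρ·πR² = (-4.22×10^-3)π(0.0608)² = -4.901×10^-5 C/m.
Gauss's law: E·2πrL = λ_enc L/ε₀.
E = |λ_enc|/(2πε₀r) = (4.901×10^-5)/(2π·8.85×10^-12·0.208) = 4.24×10^6 N/C.

4.24×10^6 N/C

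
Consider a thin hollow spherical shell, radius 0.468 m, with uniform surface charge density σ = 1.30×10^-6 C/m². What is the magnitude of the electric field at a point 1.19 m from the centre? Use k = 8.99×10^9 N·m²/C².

|E| = 2.27e4 N/C

Use a concentric Gaussian sphere at r = 1.19 m (r > 0.468 m).
The entire shell is enclosed: Q_enc = σ·4πR² = (1.30×10^-6)·4π·(0.468)² = 3.578e-6 C.
Gauss's law: E·4πr² = Q_enc/ε₀.
E = k|Q_enc|/r² = (8.99×10^9)(3.578×10^-6)/(1.19)² = 2.27×10^4 N/C.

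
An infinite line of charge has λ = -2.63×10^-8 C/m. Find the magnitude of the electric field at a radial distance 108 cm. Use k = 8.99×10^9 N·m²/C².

Take a coaxial cylindrical Gaussian surface of radius r = 108 cm and length L.
Q_enc = λL, so λ_enc = -2.63×10^-8 C/m.
By Gauss's law (flux through the curved wall only), E·2πrL = λ_enc L/ε₀.
E = 2k|λ_enc|/r = 2(8.99×10^9)(2.63e-8)/(1.08) = 438 N/C.

|E| = 438 N/C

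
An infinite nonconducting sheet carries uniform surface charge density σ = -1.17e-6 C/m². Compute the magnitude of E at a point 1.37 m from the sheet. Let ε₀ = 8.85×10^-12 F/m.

By planar symmetry E is perpendicular to the sheet and uniform; use a Gaussian pillbox with flat faces of area A on each side of the sheet.
Flux Φ = 2EA and Q_enc = σA, so 2EA = σA/ε₀ ⇒ E = |σ|/(2ε₀), independent of distance.
E = |σ|/(2ε₀) = (1.17e-6)/(2·8.85×10^-12) = 6.61e4 N/C.

E ≈ 6.61e4 N/C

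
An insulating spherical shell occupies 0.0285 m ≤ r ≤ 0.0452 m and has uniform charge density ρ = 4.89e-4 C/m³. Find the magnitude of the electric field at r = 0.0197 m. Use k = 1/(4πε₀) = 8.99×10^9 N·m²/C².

E = 0 (no enclosed charge)

Symmetry ⇒ E = E(r) r̂. Gaussian sphere of radius r = 0.0197 m (r < 0.0285 m, inside the empty cavity).
No charge is enclosed, so by Gauss's law E·4πr² = 0 ⇒ E = 0.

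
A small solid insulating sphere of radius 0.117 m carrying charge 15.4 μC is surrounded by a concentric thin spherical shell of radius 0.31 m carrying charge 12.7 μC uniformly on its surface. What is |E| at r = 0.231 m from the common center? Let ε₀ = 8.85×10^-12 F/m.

By spherical symmetry E is radial; choose a Gaussian sphere of radius r = 0.231 m (between the bodies, 0.117 m < r < 0.31 m).
The shell at 0.31 m lies outside the Gaussian surface, so Q_enc = 15.4 μC = 1.54×10^-5 C.
Gauss's law: E·4πr² = Q_enc/ε₀.
E = |Q_enc|/(4πε₀r²) = (1.54e-5)/(4π·8.85×10^-12·(0.231)²) = 2.60×10^6 N/C.

2.60×10^6 N/C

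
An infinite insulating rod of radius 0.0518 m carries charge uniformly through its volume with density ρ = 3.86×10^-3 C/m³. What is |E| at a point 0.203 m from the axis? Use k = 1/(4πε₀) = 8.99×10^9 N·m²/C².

|E| = 2.88e6 N/C

Coaxial Gaussian cylinder, radius r = 0.203 m, length L (r > 0.0518 m, full cross-section enclosed).
λ_enc = ρ·πR² = (3.86×10^-3)π(0.0518)² = 3.254e-5 C/m.
Since E is radial and uniform over the curved surface, Φ = E·2πrL = Q_enc/ε₀ = λ_enc L/ε₀.
E = 2k|λ_enc|/r = 2(8.99×10^9)(3.254×10^-5)/(0.203) = 2.88×10^6 N/C.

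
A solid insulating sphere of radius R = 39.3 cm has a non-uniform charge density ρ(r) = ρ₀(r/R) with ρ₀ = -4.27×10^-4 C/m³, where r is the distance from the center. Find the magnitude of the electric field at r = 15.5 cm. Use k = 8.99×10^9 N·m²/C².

Symmetry ⇒ E = E(r) r̂. Gaussian sphere of radius r = 15.5 cm (r < R).
Q_enc = ∫₀^r ρ(r')·4πr'² dr' = (4πρ₀/R) ∫₀^r r'^3 dr' = 4πρ₀ r^4/(4·R) = -1.97×10^-6 C.
Gauss's law: E·4πr² = Q_enc/ε₀.
E = k|Q_enc|/r² = (8.99×10^9)(1.97×10^-6)/(0.155)² = 7.37×10^5 N/C.

|E| = 7.37e5 V/m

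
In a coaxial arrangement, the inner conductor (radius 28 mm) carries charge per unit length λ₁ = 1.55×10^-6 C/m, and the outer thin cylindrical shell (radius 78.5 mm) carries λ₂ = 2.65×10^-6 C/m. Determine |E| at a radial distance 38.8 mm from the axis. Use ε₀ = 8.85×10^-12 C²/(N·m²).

Choose a coaxial cylinder of radius r = 38.8 mm (arbitrary length L) as the Gaussian surface (between the conductors, 28 mm < r < 78.5 mm).
Only the inner wire is enclosed; the outer shell contributes nothing inside itself. λ_enc = λ₁ = 1.55×10^-6 C/m.
By Gauss's law (flux through the curved wall only), E·2πrL = λ_enc L/ε₀.
E = |λ_enc|/(2πε₀r) = (1.55×10^-6)/(2π·8.85×10^-12·0.0388) = 7.18×10^5 N/C.

7.18e5 N/C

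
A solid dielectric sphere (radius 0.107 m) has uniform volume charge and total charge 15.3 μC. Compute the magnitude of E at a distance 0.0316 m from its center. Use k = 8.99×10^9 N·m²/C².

E = 3.55×10^6 V/m

By spherical symmetry E is radial; choose a Gaussian sphere of radius r = 0.0316 m (r < R).
Only the charge within r is enclosed: Q_enc = Q·(r/R)³ = (15.3 μC)·(0.0316 m/0.107 m)³ = 3.941×10^-7 C.
Applying ∮E·dA = Q_enc/ε₀ with Φ = E(4πr²):
E = k|Q_enc|/r² = (8.99×10^9)(3.941e-7)/(0.0316)² = 3.55×10^6 N/C.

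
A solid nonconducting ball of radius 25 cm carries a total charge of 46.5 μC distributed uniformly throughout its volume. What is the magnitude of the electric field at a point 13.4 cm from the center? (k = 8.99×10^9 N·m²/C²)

|E| = 3.59×10^6 N/C

Symmetry ⇒ E = E(r) r̂. Gaussian sphere of radius r = 13.4 cm (r < R).
For a uniform sphere the enclosed fraction is (r/R)³, so Q_enc = (46.5 μC)(0.134/0.25)³ = 7.161×10^-6 C.
Gauss's law: E·4πr² = Q_enc/ε₀.
E = k|Q_enc|/r² = (8.99×10^9)(7.161×10^-6)/(0.134)² = 3.59×10^6 N/C.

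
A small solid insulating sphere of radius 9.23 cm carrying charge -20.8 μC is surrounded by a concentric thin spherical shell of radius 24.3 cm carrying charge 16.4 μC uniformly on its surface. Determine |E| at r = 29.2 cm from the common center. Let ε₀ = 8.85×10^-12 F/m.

Use a concentric Gaussian sphere at r = 29.2 cm (r > 24.3 cm, enclosing both).
Q_enc = (-20.8 μC) + (16.4 μC) = -4.40×10^-6 C.
By Gauss's law, ∮E·dA = E·4πr² = Q_enc/ε₀.
E = |Q_enc|/(4πε₀r²) = (4.40×10^-6)/(4π·8.85×10^-12·(0.292)²) = 4.64×10^5 N/C.

|E| ≈ 4.64×10^5 N/C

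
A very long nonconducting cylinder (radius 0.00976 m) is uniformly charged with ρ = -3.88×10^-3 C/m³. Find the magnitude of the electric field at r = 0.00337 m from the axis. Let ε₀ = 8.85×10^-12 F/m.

By cylindrical symmetry E is radial; use a coaxial Gaussian cylinder of radius 0.00337 m and length L (r < R).
Charge inside radius r per length L is ρ·πr²·L, so λ_enc = ρπr² = -1.384e-7 C/m.
Gauss's law: E·2πrL = λ_enc L/ε₀.
E = |λ_enc|/(2πε₀r) = (1.384×10^-7)/(2π·8.85×10^-12·0.00337) = 7.39e5 N/C.

|E| ≈ 7.39×10^5 N/C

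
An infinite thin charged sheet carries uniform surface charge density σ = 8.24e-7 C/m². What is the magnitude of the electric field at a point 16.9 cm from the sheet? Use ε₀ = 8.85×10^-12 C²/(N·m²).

4.66×10^4 V/m

The symmetry is planar: E is normal to the sheet and the same magnitude on both sides. Take a pillbox straddling the sheet with end-cap area A.
Flux Φ = 2EA and Q_enc = σA, so 2EA = σA/ε₀ ⇒ E = |σ|/(2ε₀), independent of distance.
E = |σ|/(2ε₀) = (8.24×10^-7)/(2·8.85×10^-12) = 4.66e4 N/C.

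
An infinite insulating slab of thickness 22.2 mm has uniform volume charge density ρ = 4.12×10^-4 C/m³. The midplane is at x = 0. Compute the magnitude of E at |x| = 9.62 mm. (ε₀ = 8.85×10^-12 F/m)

E ≈ 4.48e5 V/m

By symmetry E is perpendicular to the slab. A Gaussian pillbox from −9.62 mm to +9.62 mm (face area A) lies entirely within the slab.
Q_enc = ρ·(2x)·A and flux = 2EA, so 2EA = 2ρxA/ε₀ ⇒ E = |ρ|x/ε₀.
E = (4.12×10^-4)(0.00962)/(8.85×10^-12) = 4.48×10^5 N/C.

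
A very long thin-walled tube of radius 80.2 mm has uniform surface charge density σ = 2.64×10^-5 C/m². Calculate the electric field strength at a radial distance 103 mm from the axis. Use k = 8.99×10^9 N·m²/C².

|E| = 2.32e6 N/C

Take a coaxial cylindrical Gaussian surface of radius r = 103 mm and length L (r > 80.2 mm).
The whole shell is enclosed: λ_enc = σ·2πR = (2.64×10^-5)·2π·(0.0802) = 1.33×10^-5 C/m.
By Gauss's law (flux through the curved wall only), E·2πrL = λ_enc L/ε₀.
E = 2k|λ_enc|/r = 2(8.99×10^9)(1.33×10^-5)/(0.103) = 2.32×10^6 N/C.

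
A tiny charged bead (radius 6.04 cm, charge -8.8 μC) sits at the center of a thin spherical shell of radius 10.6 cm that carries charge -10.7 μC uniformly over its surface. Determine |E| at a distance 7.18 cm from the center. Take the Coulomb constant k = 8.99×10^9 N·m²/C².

Use a concentric Gaussian sphere at r = 7.18 cm (between the bodies, 6.04 cm < r < 10.6 cm).
Only the inner charge is enclosed; the outer shell contributes nothing inside itself. Q_enc = -8.8 μC = -8.80e-6 C.
Applying ∮E·dA = Q_enc/ε₀ with Φ = E(4πr²):
E = k|Q_enc|/r² = (8.99×10^9)(8.80×10^-6)/(0.0718)² = 1.53×10^7 N/C.

1.53×10^7 N/C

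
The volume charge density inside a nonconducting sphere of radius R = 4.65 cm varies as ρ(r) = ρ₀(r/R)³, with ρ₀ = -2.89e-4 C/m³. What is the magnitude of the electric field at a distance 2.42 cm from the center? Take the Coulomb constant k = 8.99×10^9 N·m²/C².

Take a concentric spherical Gaussian surface of radius r = 2.42 cm (r < R).
Integrate the density: Q_enc = 4π ∫₀^r ρ₀(r'/R)^3 r'² dr' = 4πρ₀ r^6/(6·R³) = -1.209×10^-9 C.
Applying ∮E·dA = Q_enc/ε₀ with Φ = E(4πr²):
E = k|Q_enc|/r² = (8.99×10^9)(1.209e-9)/(0.0242)² = 1.86×10^4 N/C.

E = 1.86e4 N/C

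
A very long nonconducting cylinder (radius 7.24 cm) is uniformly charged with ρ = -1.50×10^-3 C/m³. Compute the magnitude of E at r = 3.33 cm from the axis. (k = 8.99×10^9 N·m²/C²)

Choose a coaxial cylinder of radius r = 3.33 cm (arbitrary length L) as the Gaussian surface (r < R).
Charge inside radius r per length L is ρ·πr²·L, so λ_enc = ρπr² = -5.226×10^-6 C/m.
Since E is radial and uniform over the curved surface, Φ = E·2πrL = Q_enc/ε₀ = λ_enc L/ε₀.
E = 2k|λ_enc|/r = 2(8.99×10^9)(5.226e-6)/(0.0333) = 2.82×10^6 N/C.

E = 2.82×10^6 V/m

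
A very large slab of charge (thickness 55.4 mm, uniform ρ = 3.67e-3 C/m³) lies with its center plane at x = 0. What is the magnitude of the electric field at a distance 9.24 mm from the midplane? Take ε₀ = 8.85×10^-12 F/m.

|E| ≈ 3.83e6 V/m

By symmetry E is perpendicular to the slab. A Gaussian pillbox from −9.24 mm to +9.24 mm (face area A) lies entirely within the slab.
Q_enc = ρ·(2x)·A and flux = 2EA, so 2EA = 2ρxA/ε₀ ⇒ E = |ρ|x/ε₀.
E = (3.67×10^-3)(0.00924)/(8.85×10^-12) = 3.83e6 N/C.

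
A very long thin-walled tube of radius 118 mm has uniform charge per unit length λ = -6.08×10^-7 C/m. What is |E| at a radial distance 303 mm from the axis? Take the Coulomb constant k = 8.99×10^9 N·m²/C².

3.61×10^4 N/C

By cylindrical symmetry E is radial; use a coaxial Gaussian cylinder of radius 303 mm and length L (r > 118 mm).
The full line charge is enclosed: λ_enc = -6.08e-7 C/m.
Gauss's law: E·2πrL = λ_enc L/ε₀.
E = 2k|λ_enc|/r = 2(8.99×10^9)(6.08×10^-7)/(0.303) = 3.61×10^4 N/C.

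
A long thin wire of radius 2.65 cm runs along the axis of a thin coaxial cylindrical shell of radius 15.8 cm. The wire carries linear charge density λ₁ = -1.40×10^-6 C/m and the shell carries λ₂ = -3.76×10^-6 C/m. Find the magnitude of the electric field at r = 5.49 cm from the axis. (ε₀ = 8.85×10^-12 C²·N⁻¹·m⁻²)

E ≈ 4.59e5 V/m

By cylindrical symmetry E is radial; use a coaxial Gaussian cylinder of radius 5.49 cm and length L (between the conductors, 2.65 cm < r < 15.8 cm).
The shell at 15.8 cm lies outside the Gaussian surface, so λ_enc = λ₁ = -1.40e-6 C/m.
Applying ∮E·dA = Q_enc/ε₀ with the end caps contributing no flux:
E = |λ_enc|/(2πε₀r) = (1.40e-6)/(2π·8.85×10^-12·0.0549) = 4.59e5 N/C.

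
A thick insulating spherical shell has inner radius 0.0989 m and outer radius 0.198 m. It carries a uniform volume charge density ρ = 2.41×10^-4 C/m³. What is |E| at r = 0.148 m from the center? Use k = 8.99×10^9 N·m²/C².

Take a concentric spherical Gaussian surface of radius r = 0.148 m (within the shell material, 0.0989 m < r < 0.198 m).
Enclosed charge is the volume from a to r: Q_enc = (4π/3)ρ(r³ − a³) = 2.296e-6 C.
Applying ∮E·dA = Q_enc/ε₀ with Φ = E(4πr²):
E = k|Q_enc|/r² = (8.99×10^9)(2.296e-6)/(0.148)² = 9.42×10^5 N/C.

9.42e5 N/C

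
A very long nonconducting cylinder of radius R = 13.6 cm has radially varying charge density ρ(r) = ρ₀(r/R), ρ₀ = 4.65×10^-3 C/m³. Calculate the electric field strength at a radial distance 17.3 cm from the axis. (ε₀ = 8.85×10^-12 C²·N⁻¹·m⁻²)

Choose a coaxial cylinder of radius r = 17.3 cm (arbitrary length L) as the Gaussian surface (r > R, full charge per length enclosed).
λ_enc = 2π ∫₀^R ρ₀(r'/R)^1 r' dr' = 2πρ₀R²/3 = 1.801×10^-4 C/m.
Applying ∮E·dA = Q_enc/ε₀ with the end caps contributing no flux:
E = |λ_enc|/(2πε₀r) = (1.801×10^-4)/(2π·8.85×10^-12·0.173) = 1.87×10^7 N/C.

|E| = 1.87×10^7 V/m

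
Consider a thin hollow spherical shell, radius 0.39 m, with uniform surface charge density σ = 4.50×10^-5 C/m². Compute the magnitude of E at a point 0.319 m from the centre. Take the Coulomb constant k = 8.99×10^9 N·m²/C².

Use a concentric Gaussian sphere at r = 0.319 m (inside the shell, r < 0.39 m).
All the charge is outside the Gaussian surface: Q_enc = 0, hence E = 0 everywhere inside the shell.

E = 0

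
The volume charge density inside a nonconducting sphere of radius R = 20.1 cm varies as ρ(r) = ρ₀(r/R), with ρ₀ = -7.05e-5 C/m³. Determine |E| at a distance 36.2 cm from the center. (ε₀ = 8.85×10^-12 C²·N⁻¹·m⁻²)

Take a concentric spherical Gaussian surface of radius r = 36.2 cm (r > R, all charge enclosed).
Q_enc = 4π ∫₀^R ρ₀(r'/R)^1 r'² dr' = 4πρ₀R³/4 = -1.799e-6 C.
Since E is radial and uniform over the Gaussian sphere, Φ = E·4πr² = Q_enc/ε₀.
E = |Q_enc|/(4πε₀r²) = (1.799×10^-6)/(4π·8.85×10^-12·(0.362)²) = 1.23×10^5 N/C.

|E| ≈ 1.23×10^5 N/C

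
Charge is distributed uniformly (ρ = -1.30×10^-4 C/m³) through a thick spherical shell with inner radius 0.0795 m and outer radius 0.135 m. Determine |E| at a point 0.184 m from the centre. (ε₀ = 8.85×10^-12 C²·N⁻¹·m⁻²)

|E| ≈ 2.83e5 N/C

Symmetry ⇒ E = E(r) r̂. Gaussian sphere of radius r = 0.184 m (r > 0.135 m, enclosing the whole shell).
Q_enc = ρ·(4π/3)(b³ − a³) = (-1.30e-4)·(4π/3)·((0.135)³ − (0.0795)³) = -1.066×10^-6 C.
Gauss's law: E·4πr² = Q_enc/ε₀.
E = |Q_enc|/(4πε₀r²) = (1.066e-6)/(4π·8.85×10^-12·(0.184)²) = 2.83e5 N/C.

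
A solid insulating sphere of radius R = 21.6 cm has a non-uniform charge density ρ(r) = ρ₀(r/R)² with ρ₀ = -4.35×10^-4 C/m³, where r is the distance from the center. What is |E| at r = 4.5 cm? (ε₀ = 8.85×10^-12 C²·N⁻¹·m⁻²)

Symmetry ⇒ E = E(r) r̂. Gaussian sphere of radius r = 4.5 cm (r < R).
Q_enc = ∫₀^r ρ(r')·4πr'² dr' = (4πρ₀/R²) ∫₀^r r'^4 dr' = 4πρ₀ r^5/(5·R²) = -4.324e-9 C.
Gauss's law: E·4πr² = Q_enc/ε₀.
E = |Q_enc|/(4πε₀r²) = (4.324×10^-9)/(4π·8.85×10^-12·(0.045)²) = 1.92×10^4 N/C.

E = 1.92×10^4 V/m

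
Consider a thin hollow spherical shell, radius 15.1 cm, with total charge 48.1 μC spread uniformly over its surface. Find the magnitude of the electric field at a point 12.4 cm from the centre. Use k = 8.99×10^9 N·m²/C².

By spherical symmetry E is radial; choose a Gaussian sphere of radius r = 12.4 cm (inside the shell, r < 15.1 cm).
All the charge is outside the Gaussian surface: Q_enc = 0, hence E = 0 everywhere inside the shell.

E = 0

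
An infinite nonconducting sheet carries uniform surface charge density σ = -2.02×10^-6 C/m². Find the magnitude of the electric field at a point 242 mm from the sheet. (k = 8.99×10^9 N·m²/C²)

1.14×10^5 N/C

The symmetry is planar: E is normal to the sheet and the same magnitude on both sides. Take a pillbox straddling the sheet with end-cap area A.
Only the two end caps contribute flux: Φ = 2EA. With Q_enc = σA, Gauss's law gives E = |σ|/(2ε₀).
E = 2πk|σ| = 2π(8.99×10^9)(2.02×10^-6) = 1.14e5 N/C.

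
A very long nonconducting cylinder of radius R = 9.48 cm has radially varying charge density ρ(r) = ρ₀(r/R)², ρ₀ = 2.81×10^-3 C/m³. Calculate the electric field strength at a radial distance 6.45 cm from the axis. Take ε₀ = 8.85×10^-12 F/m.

|E| ≈ 2.37e6 N/C

Take a coaxial cylindrical Gaussian surface of radius r = 6.45 cm and length L (r < R).
Integrating ρ over the cross-section to radius r: λ_enc = (2πρ₀/R²) ∫₀^r r'^3 dr' = 2πρ₀ r^4/(4·R²) = 8.501×10^-6 C/m.
By Gauss's law (flux through the curved wall only), E·2πrL = λ_enc L/ε₀.
E = |λ_enc|/(2πε₀r) = (8.501×10^-6)/(2π·8.85×10^-12·0.0645) = 2.37×10^6 N/C.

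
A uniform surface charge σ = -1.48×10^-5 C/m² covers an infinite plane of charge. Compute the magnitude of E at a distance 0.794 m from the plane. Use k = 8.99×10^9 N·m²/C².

Choose a cylindrical pillbox piercing the sheet, end faces (area A) parallel to it.
Flux Φ = 2EA and Q_enc = σA, so 2EA = σA/ε₀ ⇒ E = |σ|/(2ε₀), independent of distance.
E = 2πk|σ| = 2π(8.99×10^9)(1.48×10^-5) = 8.36×10^5 N/C.

|E| = 8.36×10^5 N/C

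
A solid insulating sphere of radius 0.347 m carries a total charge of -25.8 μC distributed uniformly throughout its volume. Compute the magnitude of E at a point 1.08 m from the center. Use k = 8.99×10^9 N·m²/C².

E ≈ 1.99×10^5 V/m

By spherical symmetry E is radial; choose a Gaussian sphere of radius r = 1.08 m (r > R, so the entire charge is enclosed).
Q_enc = -25.8 μC = -2.58e-5 C.
Applying ∮E·dA = Q_enc/ε₀ with Φ = E(4πr²):
E = k|Q_enc|/r² = (8.99×10^9)(2.58×10^-5)/(1.08)² = 1.99×10^5 N/C.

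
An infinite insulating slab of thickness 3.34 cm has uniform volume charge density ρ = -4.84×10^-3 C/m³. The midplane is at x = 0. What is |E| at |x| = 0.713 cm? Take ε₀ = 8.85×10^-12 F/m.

By symmetry E is perpendicular to the slab. A Gaussian pillbox from −0.713 cm to +0.713 cm (face area A) lies entirely within the slab.
Q_enc = ρ·(2x)·A and flux = 2EA, so 2EA = 2ρxA/ε₀ ⇒ E = |ρ|x/ε₀.
E = (4.84×10^-3)(0.00713)/(8.85×10^-12) = 3.90×10^6 N/C.

3.90×10^6 N/C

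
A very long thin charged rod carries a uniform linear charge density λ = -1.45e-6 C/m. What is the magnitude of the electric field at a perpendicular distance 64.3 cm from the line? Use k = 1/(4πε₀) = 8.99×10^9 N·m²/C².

By cylindrical symmetry E is radial; use a coaxial Gaussian cylinder of radius 64.3 cm and length L.
Q_enc = λL, so λ_enc = -1.45×10^-6 C/m.
Applying ∮E·dA = Q_enc/ε₀ with the end caps contributing no flux:
E = 2k|λ_enc|/r = 2(8.99×10^9)(1.45e-6)/(0.643) = 4.05e4 N/C.

E = 4.05×10^4 N/C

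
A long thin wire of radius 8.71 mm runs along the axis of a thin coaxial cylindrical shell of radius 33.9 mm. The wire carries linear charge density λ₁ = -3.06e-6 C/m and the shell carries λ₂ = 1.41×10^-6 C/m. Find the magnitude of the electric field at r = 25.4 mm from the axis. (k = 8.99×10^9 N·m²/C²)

By cylindrical symmetry E is radial; use a coaxial Gaussian cylinder of radius 25.4 mm and length L (between the conductors, 8.71 mm < r < 33.9 mm).
The shell at 33.9 mm lies outside the Gaussian surface, so λ_enc = λ₁ = -3.06e-6 C/m.
By Gauss's law (flux through the curved wall only), E·2πrL = λ_enc L/ε₀.
E = 2k|λ_enc|/r = 2(8.99×10^9)(3.06×10^-6)/(0.0254) = 2.17e6 N/C.

2.17×10^6 V/m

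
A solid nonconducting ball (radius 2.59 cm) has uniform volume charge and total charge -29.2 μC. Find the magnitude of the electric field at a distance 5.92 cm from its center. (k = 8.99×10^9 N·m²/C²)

By spherical symmetry E is radial; choose a Gaussian sphere of radius r = 5.92 cm (r > R, so the entire charge is enclosed).
Q_enc = -29.2 μC = -2.92×10^-5 C.
Gauss's law: E·4πr² = Q_enc/ε₀.
E = k|Q_enc|/r² = (8.99×10^9)(2.92×10^-5)/(0.0592)² = 7.49×10^7 N/C.

E = 7.49×10^7 N/C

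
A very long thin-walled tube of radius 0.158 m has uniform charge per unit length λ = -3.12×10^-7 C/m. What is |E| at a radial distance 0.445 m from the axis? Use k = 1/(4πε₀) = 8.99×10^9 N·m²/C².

By cylindrical symmetry E is radial; use a coaxial Gaussian cylinder of radius 0.445 m and length L (r > 0.158 m).
The full line charge is enclosed: λ_enc = -3.12×10^-7 C/m.
Gauss's law: E·2πrL = λ_enc L/ε₀.
E = 2k|λ_enc|/r = 2(8.99×10^9)(3.12×10^-7)/(0.445) = 1.26e4 N/C.

|E| = 1.26×10^4 N/C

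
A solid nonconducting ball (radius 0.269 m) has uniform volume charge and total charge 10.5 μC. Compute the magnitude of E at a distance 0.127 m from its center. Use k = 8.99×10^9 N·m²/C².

Symmetry ⇒ E = E(r) r̂. Gaussian sphere of radius r = 0.127 m (r < R).
Only the charge within r is enclosed: Q_enc = Q·(r/R)³ = (10.5 μC)·(0.127 m/0.269 m)³ = 1.105×10^-6 C.
By Gauss's law, ∮E·dA = E·4πr² = Q_enc/ε₀.
E = k|Q_enc|/r² = (8.99×10^9)(1.105×10^-6)/(0.127)² = 6.16×10^5 N/C.

|E| = 6.16×10^5 N/C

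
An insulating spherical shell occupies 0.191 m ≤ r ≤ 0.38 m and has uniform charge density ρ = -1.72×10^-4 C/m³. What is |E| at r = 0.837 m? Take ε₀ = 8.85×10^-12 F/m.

By spherical symmetry E is radial; choose a Gaussian sphere of radius r = 0.837 m (r > 0.38 m, enclosing the whole shell).
Q_enc = ρ·(4π/3)(b³ − a³) = (-1.72e-4)·(4π/3)·((0.38)³ − (0.191)³) = -3.451×10^-5 C.
By Gauss's law, ∮E·dA = E·4πr² = Q_enc/ε₀.
E = |Q_enc|/(4πε₀r²) = (3.451×10^-5)/(4π·8.85×10^-12·(0.837)²) = 4.43e5 N/C.

E = 4.43×10^5 V/m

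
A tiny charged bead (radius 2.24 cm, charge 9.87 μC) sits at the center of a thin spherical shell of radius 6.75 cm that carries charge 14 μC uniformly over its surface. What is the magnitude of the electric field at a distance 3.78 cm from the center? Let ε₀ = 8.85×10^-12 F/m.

Use a concentric Gaussian sphere at r = 3.78 cm (between the bodies, 2.24 cm < r < 6.75 cm).
Only the inner charge is enclosed; the outer shell contributes nothing inside itself. Q_enc = 9.87 μC = 9.87×10^-6 C.
Since E is radial and uniform over the Gaussian sphere, Φ = E·4πr² = Q_enc/ε₀.
E = |Q_enc|/(4πε₀r²) = (9.87×10^-6)/(4π·8.85×10^-12·(0.0378)²) = 6.21e7 N/C.

E ≈ 6.21×10^7 N/C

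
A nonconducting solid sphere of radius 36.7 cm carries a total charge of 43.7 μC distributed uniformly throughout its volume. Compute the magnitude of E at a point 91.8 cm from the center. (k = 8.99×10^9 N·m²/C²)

By spherical symmetry E is radial; choose a Gaussian sphere of radius r = 91.8 cm (r > R, so the entire charge is enclosed).
Q_enc = 43.7 μC = 4.37e-5 C.
Applying ∮E·dA = Q_enc/ε₀ with Φ = E(4πr²):
E = k|Q_enc|/r² = (8.99×10^9)(4.37e-5)/(0.918)² = 4.66×10^5 N/C.

|E| ≈ 4.66×10^5 V/m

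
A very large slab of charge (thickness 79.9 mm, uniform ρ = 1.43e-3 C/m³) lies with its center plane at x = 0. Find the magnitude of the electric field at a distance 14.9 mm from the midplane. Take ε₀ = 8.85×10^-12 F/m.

By symmetry E is perpendicular to the slab. A Gaussian pillbox from −14.9 mm to +14.9 mm (face area A) lies entirely within the slab.
Q_enc = ρ·(2x)·A and flux = 2EA, so 2EA = 2ρxA/ε₀ ⇒ E = |ρ|x/ε₀.
E = (1.43e-3)(0.0149)/(8.85×10^-12) = 2.41×10^6 N/C.

E ≈ 2.41×10^6 N/C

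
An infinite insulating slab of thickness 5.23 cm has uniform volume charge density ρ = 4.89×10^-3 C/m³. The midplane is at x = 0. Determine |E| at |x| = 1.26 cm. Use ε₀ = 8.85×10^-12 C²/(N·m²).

By symmetry E is perpendicular to the slab. A Gaussian pillbox from −1.26 cm to +1.26 cm (face area A) lies entirely within the slab.
Q_enc = ρ·(2x)·A and flux = 2EA, so 2EA = 2ρxA/ε₀ ⇒ E = |ρ|x/ε₀.
E = (4.89×10^-3)(0.0126)/(8.85×10^-12) = 6.96e6 N/C.

6.96e6 N/C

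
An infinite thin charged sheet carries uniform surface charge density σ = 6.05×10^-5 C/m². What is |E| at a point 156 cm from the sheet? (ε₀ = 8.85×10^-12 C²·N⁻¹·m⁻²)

By planar symmetry E is perpendicular to the sheet and uniform; use a Gaussian pillbox with flat faces of area A on each side of the sheet.
Flux Φ = 2EA and Q_enc = σA, so 2EA = σA/ε₀ ⇒ E = |σ|/(2ε₀), independent of distance.
E = |σ|/(2ε₀) = (6.05×10^-5)/(2·8.85×10^-12) = 3.42×10^6 N/C.

E ≈ 3.42×10^6 V/m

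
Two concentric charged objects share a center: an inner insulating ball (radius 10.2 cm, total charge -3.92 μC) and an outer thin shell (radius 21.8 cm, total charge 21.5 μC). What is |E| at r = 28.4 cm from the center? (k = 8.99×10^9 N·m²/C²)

Symmetry ⇒ E = E(r) r̂. Gaussian sphere of radius r = 28.4 cm (r > 21.8 cm, enclosing both).
Q_enc = (-3.92 μC) + (21.5 μC) = 1.758e-5 C.
Gauss's law: E·4πr² = Q_enc/ε₀.
E = k|Q_enc|/r² = (8.99×10^9)(1.758e-5)/(0.284)² = 1.96×10^6 N/C.

|E| = 1.96e6 V/m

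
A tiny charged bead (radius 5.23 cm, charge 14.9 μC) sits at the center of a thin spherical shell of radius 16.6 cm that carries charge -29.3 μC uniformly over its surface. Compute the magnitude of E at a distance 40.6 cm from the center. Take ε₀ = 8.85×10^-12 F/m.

Use a concentric Gaussian sphere at r = 40.6 cm (r > 16.6 cm, enclosing both).
Q_enc = (14.9 μC) + (-29.3 μC) = -1.44e-5 C.
Gauss's law: E·4πr² = Q_enc/ε₀.
E = |Q_enc|/(4πε₀r²) = (1.44×10^-5)/(4π·8.85×10^-12·(0.406)²) = 7.86×10^5 N/C.

E ≈ 7.86e5 N/C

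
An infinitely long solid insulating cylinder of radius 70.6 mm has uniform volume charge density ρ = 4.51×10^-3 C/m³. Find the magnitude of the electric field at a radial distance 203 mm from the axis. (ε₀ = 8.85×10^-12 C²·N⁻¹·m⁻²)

Coaxial Gaussian cylinder, radius r = 203 mm, length L (r > 70.6 mm, full cross-section enclosed).
λ_enc = ρ·πR² = (4.51e-3)π(0.0706)² = 7.062×10^-5 C/m.
Applying ∮E·dA = Q_enc/ε₀ with the end caps contributing no flux:
E = |λ_enc|/(2πε₀r) = (7.062e-5)/(2π·8.85×10^-12·0.203) = 6.26×10^6 N/C.

|E| = 6.26e6 N/C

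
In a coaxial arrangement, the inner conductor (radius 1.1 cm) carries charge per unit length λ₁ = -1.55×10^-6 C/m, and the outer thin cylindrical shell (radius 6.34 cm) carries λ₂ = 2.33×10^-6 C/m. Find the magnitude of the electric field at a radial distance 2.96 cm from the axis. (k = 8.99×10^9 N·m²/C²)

E ≈ 9.42×10^5 V/m

Choose a coaxial cylinder of radius r = 2.96 cm (arbitrary length L) as the Gaussian surface (between the conductors, 1.1 cm < r < 6.34 cm).
Only the inner wire is enclosed; the outer shell contributes nothing inside itself. λ_enc = λ₁ = -1.55×10^-6 C/m.
By Gauss's law (flux through the curved wall only), E·2πrL = λ_enc L/ε₀.
E = 2k|λ_enc|/r = 2(8.99×10^9)(1.55×10^-6)/(0.0296) = 9.42e5 N/C.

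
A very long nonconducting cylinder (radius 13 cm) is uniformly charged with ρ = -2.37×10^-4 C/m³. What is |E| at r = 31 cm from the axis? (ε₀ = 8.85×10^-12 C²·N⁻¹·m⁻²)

Choose a coaxial cylinder of radius r = 31 cm (arbitrary length L) as the Gaussian surface (r > 13 cm, full cross-section enclosed).
λ_enc = ρ·πR² = (-2.37×10^-4)π(0.13)² = -1.258e-5 C/m.
Since E is radial and uniform over the curved surface, Φ = E·2πrL = Q_enc/ε₀ = λ_enc L/ε₀.
E = |λ_enc|/(2πε₀r) = (1.258×10^-5)/(2π·8.85×10^-12·0.31) = 7.30×10^5 N/C.

|E| = 7.30e5 N/C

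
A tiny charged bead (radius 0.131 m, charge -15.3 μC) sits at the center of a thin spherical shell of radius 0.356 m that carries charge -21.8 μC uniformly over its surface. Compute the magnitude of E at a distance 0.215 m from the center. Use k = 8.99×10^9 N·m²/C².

E = 2.98×10^6 N/C

Take a concentric spherical Gaussian surface of radius r = 0.215 m (between the bodies, 0.131 m < r < 0.356 m).
Only the inner charge is enclosed; the outer shell contributes nothing inside itself. Q_enc = -15.3 μC = -1.53×10^-5 C.
Gauss's law: E·4πr² = Q_enc/ε₀.
E = k|Q_enc|/r² = (8.99×10^9)(1.53×10^-5)/(0.215)² = 2.98×10^6 N/C.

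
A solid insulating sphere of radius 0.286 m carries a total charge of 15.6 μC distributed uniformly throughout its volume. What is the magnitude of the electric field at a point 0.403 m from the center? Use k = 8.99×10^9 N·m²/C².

|E| ≈ 8.64×10^5 V/m

Symmetry ⇒ E = E(r) r̂. Gaussian sphere of radius r = 0.403 m (r > R, so the entire charge is enclosed).
Q_enc = 15.6 μC = 1.56e-5 C.
Since E is radial and uniform over the Gaussian sphere, Φ = E·4πr² = Q_enc/ε₀.
E = k|Q_enc|/r² = (8.99×10^9)(1.56e-5)/(0.403)² = 8.64×10^5 N/C.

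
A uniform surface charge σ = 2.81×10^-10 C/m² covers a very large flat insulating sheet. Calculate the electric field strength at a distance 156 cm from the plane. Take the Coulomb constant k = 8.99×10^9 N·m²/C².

Choose a cylindrical pillbox piercing the sheet, end faces (area A) parallel to it.
Flux Φ = 2EA and Q_enc = σA, so 2EA = σA/ε₀ ⇒ E = |σ|/(2ε₀), independent of distance.
E = 2πk|σ| = 2π(8.99×10^9)(2.81e-10) = 15.9 N/C.

E = 15.9 N/C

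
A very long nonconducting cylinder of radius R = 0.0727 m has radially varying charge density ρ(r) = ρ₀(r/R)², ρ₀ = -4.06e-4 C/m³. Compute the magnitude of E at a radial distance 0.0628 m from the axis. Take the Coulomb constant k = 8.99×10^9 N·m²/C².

|E| = 5.37×10^5 V/m

Take a coaxial cylindrical Gaussian surface of radius r = 0.0628 m and length L (r < R).
Integrating ρ over the cross-section to radius r: λ_enc = (2πρ₀/R²) ∫₀^r r'^3 dr' = 2πρ₀ r^4/(4·R²) = -1.877×10^-6 C/m.
Since E is radial and uniform over the curved surface, Φ = E·2πrL = Q_enc/ε₀ = λ_enc L/ε₀.
E = 2k|λ_enc|/r = 2(8.99×10^9)(1.877×10^-6)/(0.0628) = 5.37e5 N/C.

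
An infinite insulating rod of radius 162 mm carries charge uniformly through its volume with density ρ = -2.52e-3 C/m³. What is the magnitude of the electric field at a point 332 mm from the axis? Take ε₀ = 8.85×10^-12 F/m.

E ≈ 1.13e7 V/m

Choose a coaxial cylinder of radius r = 332 mm (arbitrary length L) as the Gaussian surface (r > 162 mm, full cross-section enclosed).
λ_enc = ρ·πR² = (-2.52×10^-3)π(0.162)² = -2.078×10^-4 C/m.
Gauss's law: E·2πrL = λ_enc L/ε₀.
E = |λ_enc|/(2πε₀r) = (2.078×10^-4)/(2π·8.85×10^-12·0.332) = 1.13e7 N/C.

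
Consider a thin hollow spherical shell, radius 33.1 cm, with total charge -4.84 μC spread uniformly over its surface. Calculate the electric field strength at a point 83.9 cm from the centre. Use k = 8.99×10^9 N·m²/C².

|E| ≈ 6.18×10^4 V/m

Take a concentric spherical Gaussian surface of radius r = 83.9 cm (r > 33.1 cm).
The entire shell is enclosed: Q_enc = -4.84e-6 C.
By Gauss's law, ∮E·dA = E·4πr² = Q_enc/ε₀.
E = k|Q_enc|/r² = (8.99×10^9)(4.84×10^-6)/(0.839)² = 6.18×10^4 N/C.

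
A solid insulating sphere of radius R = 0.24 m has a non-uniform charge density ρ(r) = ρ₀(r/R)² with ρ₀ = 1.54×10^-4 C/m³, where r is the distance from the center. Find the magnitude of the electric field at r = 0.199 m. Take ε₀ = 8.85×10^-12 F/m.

Take a concentric spherical Gaussian surface of radius r = 0.199 m (r < R).
Q_enc = ∫₀^r ρ(r')·4πr'² dr' = (4πρ₀/R²) ∫₀^r r'^4 dr' = 4πρ₀ r^5/(5·R²) = 2.097×10^-6 C.
Since E is radial and uniform over the Gaussian sphere, Φ = E·4πr² = Q_enc/ε₀.
E = |Q_enc|/(4πε₀r²) = (2.097×10^-6)/(4π·8.85×10^-12·(0.199)²) = 4.76×10^5 N/C.

|E| = 4.76e5 N/C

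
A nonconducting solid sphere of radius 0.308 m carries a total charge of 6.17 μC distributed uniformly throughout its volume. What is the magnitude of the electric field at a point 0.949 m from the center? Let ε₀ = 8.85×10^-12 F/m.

|E| = 6.16×10^4 N/C

Take a concentric spherical Gaussian surface of radius r = 0.949 m (r > R, so the entire charge is enclosed).
Q_enc = 6.17 μC = 6.17e-6 C.
Applying ∮E·dA = Q_enc/ε₀ with Φ = E(4πr²):
E = |Q_enc|/(4πε₀r²) = (6.17×10^-6)/(4π·8.85×10^-12·(0.949)²) = 6.16×10^4 N/C.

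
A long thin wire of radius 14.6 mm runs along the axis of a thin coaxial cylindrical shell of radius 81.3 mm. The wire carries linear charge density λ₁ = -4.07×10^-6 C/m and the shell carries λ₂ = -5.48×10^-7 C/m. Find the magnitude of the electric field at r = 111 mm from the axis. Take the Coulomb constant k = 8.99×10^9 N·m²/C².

By cylindrical symmetry E is radial; use a coaxial Gaussian cylinder of radius 111 mm and length L (r > 81.3 mm, enclosing both).
λ_enc = λ₁ + λ₂ = (-4.07×10^-6) + (-5.48×10^-7) = -4.618×10^-6 C/m.
Applying ∮E·dA = Q_enc/ε₀ with the end caps contributing no flux:
E = 2k|λ_enc|/r = 2(8.99×10^9)(4.618e-6)/(0.111) = 7.48e5 N/C.

7.48e5 N/C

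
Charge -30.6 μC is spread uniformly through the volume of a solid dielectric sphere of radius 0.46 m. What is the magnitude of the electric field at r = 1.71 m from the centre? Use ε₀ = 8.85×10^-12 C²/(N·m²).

By spherical symmetry E is radial; choose a Gaussian sphere of radius r = 1.71 m (r > R, so the entire charge is enclosed).
Q_enc = -30.6 μC = -3.06×10^-5 C.
Since E is radial and uniform over the Gaussian sphere, Φ = E·4πr² = Q_enc/ε₀.
E = |Q_enc|/(4πε₀r²) = (3.06×10^-5)/(4π·8.85×10^-12·(1.71)²) = 9.41e4 N/C.

E = 9.41×10^4 V/m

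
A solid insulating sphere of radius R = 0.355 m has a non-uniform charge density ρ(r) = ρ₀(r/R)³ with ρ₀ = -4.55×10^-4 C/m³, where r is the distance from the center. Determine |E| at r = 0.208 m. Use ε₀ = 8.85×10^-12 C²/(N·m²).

|E| ≈ 3.58×10^5 V/m

Take a concentric spherical Gaussian surface of radius r = 0.208 m (r < R).
Integrate the density: Q_enc = 4π ∫₀^r ρ₀(r'/R)^3 r'² dr' = 4πρ₀ r^6/(6·R³) = -1.725e-6 C.
Applying ∮E·dA = Q_enc/ε₀ with Φ = E(4πr²):
E = |Q_enc|/(4πε₀r²) = (1.725×10^-6)/(4π·8.85×10^-12·(0.208)²) = 3.58×10^5 N/C.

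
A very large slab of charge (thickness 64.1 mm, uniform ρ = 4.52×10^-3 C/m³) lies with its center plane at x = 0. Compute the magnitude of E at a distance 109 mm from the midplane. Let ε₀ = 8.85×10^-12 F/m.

|E| = 1.64×10^7 N/C

The point |x| = 109 mm lies outside the slab (half-thickness 0.03205 m). A symmetric pillbox spanning the full slab encloses Q_enc = ρ·d·A.
Flux = 2EA ⇒ E = |ρ|d/(2ε₀), independent of distance outside.
E = (4.52×10^-3)(0.0641)/(2·8.85×10^-12) = 1.64×10^7 N/C.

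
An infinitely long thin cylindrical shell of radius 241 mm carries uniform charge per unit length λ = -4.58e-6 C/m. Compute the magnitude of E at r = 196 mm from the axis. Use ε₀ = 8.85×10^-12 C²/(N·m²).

|E| = 0 V/m

Choose a coaxial cylinder of radius r = 196 mm (arbitrary length L) as the Gaussian surface (r < 241 mm, inside the shell).
No charge is enclosed, so Gauss's law gives E·2πrL = 0 ⇒ E = 0.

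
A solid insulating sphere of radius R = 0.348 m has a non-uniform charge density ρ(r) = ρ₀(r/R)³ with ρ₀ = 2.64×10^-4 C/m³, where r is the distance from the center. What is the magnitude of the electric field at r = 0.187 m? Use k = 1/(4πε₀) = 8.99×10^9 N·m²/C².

E = 1.44e5 V/m

By spherical symmetry E is radial; choose a Gaussian sphere of radius r = 0.187 m (r < R).
Integrate the density: Q_enc = 4π ∫₀^r ρ₀(r'/R)^3 r'² dr' = 4πρ₀ r^6/(6·R³) = 5.61×10^-7 C.
Gauss's law: E·4πr² = Q_enc/ε₀.
E = k|Q_enc|/r² = (8.99×10^9)(5.61e-7)/(0.187)² = 1.44×10^5 N/C.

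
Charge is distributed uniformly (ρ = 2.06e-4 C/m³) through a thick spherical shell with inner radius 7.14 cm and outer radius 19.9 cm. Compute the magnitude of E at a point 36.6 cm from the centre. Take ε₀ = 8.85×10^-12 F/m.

E = 4.35e5 N/C

Take a concentric spherical Gaussian surface of radius r = 36.6 cm (r > 19.9 cm, enclosing the whole shell).
Q_enc = ρ·(4π/3)(b³ − a³) = (2.06×10^-4)·(4π/3)·((0.199)³ − (0.0714)³) = 6.486×10^-6 C.
By Gauss's law, ∮E·dA = E·4πr² = Q_enc/ε₀.
E = |Q_enc|/(4πε₀r²) = (6.486×10^-6)/(4π·8.85×10^-12·(0.366)²) = 4.35×10^5 N/C.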